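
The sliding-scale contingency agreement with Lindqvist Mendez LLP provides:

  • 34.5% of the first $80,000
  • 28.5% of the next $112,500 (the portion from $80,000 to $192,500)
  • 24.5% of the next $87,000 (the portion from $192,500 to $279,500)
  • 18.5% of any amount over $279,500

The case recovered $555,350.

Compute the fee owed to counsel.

First $80,000 at 34.5% = $27,600.00
Next $112,500 at 28.5% = $32,062.50
Next $87,000 at 24.5% = $21,315.00
Remaining $275,850 at 18.5% = $51,032.25
Fee: $27,600.00 + $32,062.50 + $21,315.00 + $51,032.25 = $132,009.75

$132,009.75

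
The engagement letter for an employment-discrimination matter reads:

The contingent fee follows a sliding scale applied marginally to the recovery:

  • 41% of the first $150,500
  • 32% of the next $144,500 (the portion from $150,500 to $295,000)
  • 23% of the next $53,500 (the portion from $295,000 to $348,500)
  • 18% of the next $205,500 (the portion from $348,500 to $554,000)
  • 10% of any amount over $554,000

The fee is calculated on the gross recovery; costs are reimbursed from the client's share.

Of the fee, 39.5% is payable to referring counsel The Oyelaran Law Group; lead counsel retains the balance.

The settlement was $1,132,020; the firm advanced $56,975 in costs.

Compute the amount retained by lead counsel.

Fee base is the gross recovery, $1,132,020; costs are reimbursed separately.
First $150,500 at 41% = $61,705.00
Next $144,500 at 32% = $46,240.00
Next $53,500 at 23% = $12,305.00
Next $205,500 at 18% = $36,990.00
Remaining $578,020 at 10% = $57,802.00
Fee: $61,705.00 + $46,240.00 + $12,305.00 + $36,990.00 + $57,802.00 = $215,042.00
Referral share: 39.5% of $215,042.00 = $84,941.59; lead counsel retains $215,042.00 − $84,941.59 = $130,100.41.

$130,100.41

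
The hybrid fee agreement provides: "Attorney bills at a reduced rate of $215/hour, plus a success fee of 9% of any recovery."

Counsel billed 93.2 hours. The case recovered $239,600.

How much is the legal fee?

$41,602.00

Hourly: 93.2 × $215 = $20,038.00
Success fee: 9% of $239,600 = $21,564.00
Total: $20,038.00 + $21,564.00 = $41,602.00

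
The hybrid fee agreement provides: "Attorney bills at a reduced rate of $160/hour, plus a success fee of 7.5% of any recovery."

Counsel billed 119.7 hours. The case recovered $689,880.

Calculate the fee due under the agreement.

$70,893.00

Hourly: 119.7 × $160 = $19,152.00
Success fee: 7.5% of $689,880 = $51,741.00
Total: $19,152.00 + $51,741.00 = $70,893.00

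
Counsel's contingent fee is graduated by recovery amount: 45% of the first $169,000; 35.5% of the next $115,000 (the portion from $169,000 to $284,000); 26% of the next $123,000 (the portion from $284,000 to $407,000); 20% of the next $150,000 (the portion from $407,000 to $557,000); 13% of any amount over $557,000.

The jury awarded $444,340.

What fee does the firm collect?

$156,323.00

First $169,000 at 45% = $76,050.00
Next $115,000 at 35.5% = $40,825.00
Next $123,000 at 26% = $31,980.00
Remaining $37,340 at 20% = $7,468.00
Fee: $76,050.00 + $40,825.00 + $31,980.00 + $7,468.00 = $156,323.00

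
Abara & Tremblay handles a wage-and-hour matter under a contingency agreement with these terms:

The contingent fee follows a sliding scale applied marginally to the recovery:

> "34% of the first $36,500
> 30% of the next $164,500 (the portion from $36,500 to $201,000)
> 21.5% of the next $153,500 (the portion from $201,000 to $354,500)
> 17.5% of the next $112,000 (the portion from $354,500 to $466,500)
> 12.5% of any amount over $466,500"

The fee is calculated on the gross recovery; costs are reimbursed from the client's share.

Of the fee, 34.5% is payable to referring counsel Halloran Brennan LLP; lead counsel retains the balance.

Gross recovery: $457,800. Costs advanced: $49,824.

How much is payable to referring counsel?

Fee base is the gross recovery, $457,800; costs are reimbursed separately.
First $36,500 at 34% = $12,410.00
Next $164,500 at 30% = $49,350.00
Next $153,500 at 21.5% = $33,002.50
Remaining $103,300 at 17.5% = $18,077.50
Fee: $12,410.00 + $49,350.00 + $33,002.50 + $18,077.50 = $112,840.00
Referral share: 34.5% of $112,840.00 = $38,929.80; lead counsel retains $112,840.00 − $38,929.80 = $73,910.20.

$38,929.80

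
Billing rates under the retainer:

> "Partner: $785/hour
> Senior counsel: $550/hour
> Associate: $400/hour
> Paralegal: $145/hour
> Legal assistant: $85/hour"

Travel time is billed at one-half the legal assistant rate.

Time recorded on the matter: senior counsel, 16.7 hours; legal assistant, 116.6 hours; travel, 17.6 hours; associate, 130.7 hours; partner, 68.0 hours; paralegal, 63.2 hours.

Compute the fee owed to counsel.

Partner: 68.0 × $785 = $53,380.00
Senior counsel: 16.7 × $550 = $9,185.00
Associate: 130.7 × $400 = $52,280.00
Paralegal: 63.2 × $145 = $9,164.00
Legal assistant: 116.6 × $85 = $9,911.00
Subtotal: $53,380.00 + $9,185.00 + $52,280.00 + $9,164.00 + $9,911.00 = $133,920.00
Travel: 17.6 × ($85 ÷ 2) = 17.6 × $42.50 = $748.00
Total: $133,920.00 + $748.00 = $134,668.00

$134,668.00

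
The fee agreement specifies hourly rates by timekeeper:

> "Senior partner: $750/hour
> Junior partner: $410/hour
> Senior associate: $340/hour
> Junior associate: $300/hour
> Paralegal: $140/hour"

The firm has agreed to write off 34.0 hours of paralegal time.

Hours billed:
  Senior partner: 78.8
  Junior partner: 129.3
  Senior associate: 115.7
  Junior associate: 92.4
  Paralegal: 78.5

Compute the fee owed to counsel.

Senior partner: 78.8 × $750 = $59,100.00
Junior partner: 129.3 × $410 = $53,013.00
Senior associate: 115.7 × $340 = $39,338.00
Junior associate: 92.4 × $300 = $27,720.00
Paralegal: 78.5 × $140 = $10,990.00
Subtotal: $190,161.00
Write-off: 34.0 × $140 = $4,760.00
Total: $190,161.00 − $4,760.00 = $185,401.00

$185,401.00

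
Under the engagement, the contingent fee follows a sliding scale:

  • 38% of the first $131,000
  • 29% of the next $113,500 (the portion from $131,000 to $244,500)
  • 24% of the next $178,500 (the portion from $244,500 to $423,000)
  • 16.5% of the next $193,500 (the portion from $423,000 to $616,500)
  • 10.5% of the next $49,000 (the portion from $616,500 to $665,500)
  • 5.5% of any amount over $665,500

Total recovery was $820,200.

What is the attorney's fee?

First $131,000 at 38% = $49,780.00
Next $113,500 at 29% = $32,915.00
Next $178,500 at 24% = $42,840.00
Next $193,500 at 16.5% = $31,927.50
Next $49,000 at 10.5% = $5,145.00
Remaining $154,700 at 5.5% = $8,508.50
Fee: $49,780.00 + $32,915.00 + $42,840.00 + $31,927.50 + $5,145.00 + $8,508.50 = $171,116.00

$171,116.00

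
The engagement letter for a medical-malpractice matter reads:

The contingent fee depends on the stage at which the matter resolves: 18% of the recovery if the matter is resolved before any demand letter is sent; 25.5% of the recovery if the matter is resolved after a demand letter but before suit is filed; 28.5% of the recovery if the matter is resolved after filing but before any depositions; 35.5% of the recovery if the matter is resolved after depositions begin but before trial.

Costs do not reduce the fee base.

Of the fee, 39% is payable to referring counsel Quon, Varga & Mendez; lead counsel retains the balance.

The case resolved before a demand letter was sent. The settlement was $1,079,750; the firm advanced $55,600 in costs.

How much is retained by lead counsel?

$118,556.55

Fee base is the gross recovery, $1,079,750; costs are reimbursed separately.
The matter resolved before a demand letter was sent, so the 18% rate applies.
$1,079,750 × 18% = $194,355.00
Referral share: 39% of $194,355.00 = $75,798.45; lead counsel retains $194,355.00 − $75,798.45 = $118,556.55.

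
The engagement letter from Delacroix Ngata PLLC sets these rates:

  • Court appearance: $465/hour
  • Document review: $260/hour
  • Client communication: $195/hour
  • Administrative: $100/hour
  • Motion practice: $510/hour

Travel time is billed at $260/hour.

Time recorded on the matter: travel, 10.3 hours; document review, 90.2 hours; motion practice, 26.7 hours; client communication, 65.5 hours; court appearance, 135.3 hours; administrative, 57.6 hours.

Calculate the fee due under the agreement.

Court appearance: 135.3 × $465 = $62,914.50
Document review: 90.2 × $260 = $23,452.00
Client communication: 65.5 × $195 = $12,772.50
Administrative: 57.6 × $100 = $5,760.00
Motion practice: 26.7 × $510 = $13,617.00
Subtotal: $62,914.50 + $23,452.00 + $12,772.50 + $5,760.00 + $13,617.00 = $118,516.00
Travel: 10.3 × $260 = $2,678.00
Total: $118,516.00 + $2,678.00 = $121,194.00

$121,194.00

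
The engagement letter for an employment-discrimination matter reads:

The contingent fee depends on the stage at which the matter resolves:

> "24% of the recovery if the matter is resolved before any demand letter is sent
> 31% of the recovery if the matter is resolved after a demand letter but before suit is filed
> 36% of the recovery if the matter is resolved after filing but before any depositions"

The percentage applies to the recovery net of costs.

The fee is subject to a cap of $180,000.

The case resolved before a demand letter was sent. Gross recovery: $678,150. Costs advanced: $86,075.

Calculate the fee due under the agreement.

Fee base (net of costs): $678,150 − $86,075 = $592,075
The matter resolved before a demand letter was sent, so the 24% rate applies.
$592,075 × 24% = $142,098.00
$142,098.00 is under the $180,000 cap.

$142,098.00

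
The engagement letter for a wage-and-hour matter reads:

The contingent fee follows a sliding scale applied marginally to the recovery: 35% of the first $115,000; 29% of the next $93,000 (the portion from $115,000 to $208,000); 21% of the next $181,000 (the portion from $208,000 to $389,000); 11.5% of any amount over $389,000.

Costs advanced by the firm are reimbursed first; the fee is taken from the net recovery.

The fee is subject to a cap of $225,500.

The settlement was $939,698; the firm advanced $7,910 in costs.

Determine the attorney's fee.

Fee base (net of costs): $939,698 − $7,910 = $931,788
First $115,000 at 35% = $40,250.00
Next $93,000 at 29% = $26,970.00
Next $181,000 at 21% = $38,010.00
Remaining $542,788 at 11.5% = $62,420.62
Fee: $40,250.00 + $26,970.00 + $38,010.00 + $62,420.62 = $167,650.62
$167,650.62 is under the $225,500 cap.

$167,650.62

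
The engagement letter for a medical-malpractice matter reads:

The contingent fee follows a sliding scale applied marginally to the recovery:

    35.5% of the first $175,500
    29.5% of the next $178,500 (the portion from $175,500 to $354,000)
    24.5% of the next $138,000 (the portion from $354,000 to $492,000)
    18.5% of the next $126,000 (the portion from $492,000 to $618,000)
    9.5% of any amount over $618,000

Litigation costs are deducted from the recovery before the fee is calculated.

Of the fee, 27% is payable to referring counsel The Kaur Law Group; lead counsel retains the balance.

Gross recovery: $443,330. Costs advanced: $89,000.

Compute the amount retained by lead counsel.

$83,979.82

Fee base (net of costs): $443,330 − $89,000 = $354,330
First $175,500 at 35.5% = $62,302.50
Next $178,500 at 29.5% = $52,657.50
Remaining $330 at 24.5% = $80.85
Fee: $62,302.50 + $52,657.50 + $80.85 = $115,040.85
Referral share: 27% of $115,040.85 = $31,061.03; lead counsel retains $115,040.85 − $31,061.03 = $83,979.82.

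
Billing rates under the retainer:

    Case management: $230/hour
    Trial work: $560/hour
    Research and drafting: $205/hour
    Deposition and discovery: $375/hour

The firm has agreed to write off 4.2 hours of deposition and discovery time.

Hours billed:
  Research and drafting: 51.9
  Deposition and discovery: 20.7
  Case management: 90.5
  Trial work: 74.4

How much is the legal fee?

$79,306.00

Case management: 90.5 × $230 = $20,815.00
Trial work: 74.4 × $560 = $41,664.00
Research and drafting: 51.9 × $205 = $10,639.50
Deposition and discovery: 20.7 × $375 = $7,762.50
Subtotal: $80,881.00
Write-off: 4.2 × $375 = $1,575.00
Total: $80,881.00 − $1,575.00 = $79,306.00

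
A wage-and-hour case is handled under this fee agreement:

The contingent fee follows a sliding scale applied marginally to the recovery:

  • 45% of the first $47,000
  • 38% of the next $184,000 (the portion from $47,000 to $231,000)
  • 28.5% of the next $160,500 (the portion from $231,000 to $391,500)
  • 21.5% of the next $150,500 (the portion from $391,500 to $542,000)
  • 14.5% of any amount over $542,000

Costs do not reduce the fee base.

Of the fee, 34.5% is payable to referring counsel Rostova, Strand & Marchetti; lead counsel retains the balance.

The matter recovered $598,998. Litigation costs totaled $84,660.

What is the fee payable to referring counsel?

$61,214.97

Fee base is the gross recovery, $598,998; costs are reimbursed separately.
First $47,000 at 45% = $21,150.00
Next $184,000 at 38% = $69,920.00
Next $160,500 at 28.5% = $45,742.50
Next $150,500 at 21.5% = $32,357.50
Remaining $56,998 at 14.5% = $8,264.71
Fee: $21,150.00 + $69,920.00 + $45,742.50 + $32,357.50 + $8,264.71 = $177,434.71
Referral share: 34.5% of $177,434.71 = $61,214.97; lead counsel retains $177,434.71 − $61,214.97 = $116,219.74.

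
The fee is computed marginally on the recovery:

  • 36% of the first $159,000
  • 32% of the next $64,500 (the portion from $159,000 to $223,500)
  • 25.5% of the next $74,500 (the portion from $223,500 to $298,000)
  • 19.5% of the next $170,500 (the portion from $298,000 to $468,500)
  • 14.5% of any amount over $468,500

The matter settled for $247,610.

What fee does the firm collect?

$84,028.05

First $159,000 at 36% = $57,240.00
Next $64,500 at 32% = $20,640.00
Remaining $24,110 at 25.5% = $6,148.05
Fee: $57,240.00 + $20,640.00 + $6,148.05 = $84,028.05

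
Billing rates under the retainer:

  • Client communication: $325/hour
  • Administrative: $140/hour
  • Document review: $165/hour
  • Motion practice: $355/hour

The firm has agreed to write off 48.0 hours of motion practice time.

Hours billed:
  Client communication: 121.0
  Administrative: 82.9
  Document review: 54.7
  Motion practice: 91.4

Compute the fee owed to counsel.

$75,363.50

Client communication: 121.0 × $325 = $39,325.00
Administrative: 82.9 × $140 = $11,606.00
Document review: 54.7 × $165 = $9,025.50
Motion practice: 91.4 × $355 = $32,447.00
Subtotal: $92,403.50
Write-off: 48.0 × $355 = $17,040.00
Total: $92,403.50 − $17,040.00 = $75,363.50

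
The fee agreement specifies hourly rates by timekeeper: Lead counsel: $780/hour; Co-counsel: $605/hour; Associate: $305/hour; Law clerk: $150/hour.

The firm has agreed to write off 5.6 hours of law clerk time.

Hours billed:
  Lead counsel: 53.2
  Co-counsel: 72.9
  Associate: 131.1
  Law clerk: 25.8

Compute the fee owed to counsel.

$128,616.00

Lead counsel: 53.2 × $780 = $41,496.00
Co-counsel: 72.9 × $605 = $44,104.50
Associate: 131.1 × $305 = $39,985.50
Law clerk: 25.8 × $150 = $3,870.00
Subtotal: $129,456.00
Write-off: 5.6 × $150 = $840.00
Total: $129,456.00 − $840.00 = $128,616.00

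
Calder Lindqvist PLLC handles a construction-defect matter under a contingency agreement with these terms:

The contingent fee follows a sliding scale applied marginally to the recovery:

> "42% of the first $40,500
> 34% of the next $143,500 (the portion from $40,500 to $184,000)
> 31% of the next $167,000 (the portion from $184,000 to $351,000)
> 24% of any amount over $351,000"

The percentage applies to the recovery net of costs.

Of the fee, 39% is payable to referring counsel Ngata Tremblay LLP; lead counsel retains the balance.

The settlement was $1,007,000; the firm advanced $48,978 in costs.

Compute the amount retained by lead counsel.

Fee base (net of costs): $1,007,000 − $48,978 = $958,022
First $40,500 at 42% = $17,010.00
Next $143,500 at 34% = $48,790.00
Next $167,000 at 31% = $51,770.00
Remaining $607,022 at 24% = $145,685.28
Fee: $17,010.00 + $48,790.00 + $51,770.00 + $145,685.28 = $263,255.28
Referral share: 39% of $263,255.28 = $102,669.56; lead counsel retains $263,255.28 − $102,669.56 = $160,585.72.

$160,585.72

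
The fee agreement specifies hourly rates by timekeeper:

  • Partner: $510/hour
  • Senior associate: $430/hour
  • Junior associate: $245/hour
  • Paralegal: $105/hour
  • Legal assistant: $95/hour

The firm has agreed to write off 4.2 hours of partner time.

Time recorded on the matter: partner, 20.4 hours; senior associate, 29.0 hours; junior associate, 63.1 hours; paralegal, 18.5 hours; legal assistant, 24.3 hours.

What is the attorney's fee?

$40,442.50

Partner: 20.4 × $510 = $10,404.00
Senior associate: 29.0 × $430 = $12,470.00
Junior associate: 63.1 × $245 = $15,459.50
Paralegal: 18.5 × $105 = $1,942.50
Legal assistant: 24.3 × $95 = $2,308.50
Subtotal: $42,584.50
Write-off: 4.2 × $510 = $2,142.00
Total: $42,584.50 − $2,142.00 = $40,442.50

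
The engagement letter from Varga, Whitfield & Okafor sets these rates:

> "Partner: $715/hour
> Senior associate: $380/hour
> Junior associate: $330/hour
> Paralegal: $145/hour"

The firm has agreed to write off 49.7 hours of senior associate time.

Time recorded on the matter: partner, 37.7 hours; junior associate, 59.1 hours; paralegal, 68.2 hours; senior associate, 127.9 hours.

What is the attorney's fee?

$86,063.50

Partner: 37.7 × $715 = $26,955.50
Senior associate: 127.9 × $380 = $48,602.00
Junior associate: 59.1 × $330 = $19,503.00
Paralegal: 68.2 × $145 = $9,889.00
Subtotal: $104,949.50
Write-off: 49.7 × $380 = $18,886.00
Total: $104,949.50 − $18,886.00 = $86,063.50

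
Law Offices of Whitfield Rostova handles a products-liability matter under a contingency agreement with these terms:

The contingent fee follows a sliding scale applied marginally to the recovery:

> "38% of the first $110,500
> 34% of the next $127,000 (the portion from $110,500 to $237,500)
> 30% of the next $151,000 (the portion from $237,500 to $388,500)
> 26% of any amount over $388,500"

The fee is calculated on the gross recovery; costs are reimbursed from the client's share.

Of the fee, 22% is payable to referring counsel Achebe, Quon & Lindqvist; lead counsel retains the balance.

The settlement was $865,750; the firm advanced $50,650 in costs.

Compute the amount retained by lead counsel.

$198,552.90

Fee base is the gross recovery, $865,750; costs are reimbursed separately.
First $110,500 at 38% = $41,990.00
Next $127,000 at 34% = $43,180.00
Next $151,000 at 30% = $45,300.00
Remaining $477,250 at 26% = $124,085.00
Fee: $41,990.00 + $43,180.00 + $45,300.00 + $124,085.00 = $254,555.00
Referral share: 22% of $254,555.00 = $56,002.10; lead counsel retains $254,555.00 − $56,002.10 = $198,552.90.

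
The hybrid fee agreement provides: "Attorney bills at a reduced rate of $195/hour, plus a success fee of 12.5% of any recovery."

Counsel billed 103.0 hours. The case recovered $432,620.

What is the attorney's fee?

Hourly: 103.0 × $195 = $20,085.00
Success fee: 12.5% of $432,620 = $54,077.50
Total: $20,085.00 + $54,077.50 = $74,162.50

$74,162.50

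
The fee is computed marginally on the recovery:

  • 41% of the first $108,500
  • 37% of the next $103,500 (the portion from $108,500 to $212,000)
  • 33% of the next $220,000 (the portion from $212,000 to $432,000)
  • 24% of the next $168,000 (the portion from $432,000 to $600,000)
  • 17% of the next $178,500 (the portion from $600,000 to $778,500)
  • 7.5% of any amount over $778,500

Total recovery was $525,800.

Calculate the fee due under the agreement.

$177,892.00

First $108,500 at 41% = $44,485.00
Next $103,500 at 37% = $38,295.00
Next $220,000 at 33% = $72,600.00
Remaining $93,800 at 24% = $22,512.00
Fee: $44,485.00 + $38,295.00 + $72,600.00 + $22,512.00 = $177,892.00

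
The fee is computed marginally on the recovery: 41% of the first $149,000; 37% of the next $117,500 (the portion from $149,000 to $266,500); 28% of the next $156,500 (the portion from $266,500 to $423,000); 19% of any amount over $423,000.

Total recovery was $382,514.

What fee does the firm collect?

$137,048.92

First $149,000 at 41% = $61,090.00
Next $117,500 at 37% = $43,475.00
Remaining $116,014 at 28% = $32,483.92
Fee: $61,090.00 + $43,475.00 + $32,483.92 = $137,048.92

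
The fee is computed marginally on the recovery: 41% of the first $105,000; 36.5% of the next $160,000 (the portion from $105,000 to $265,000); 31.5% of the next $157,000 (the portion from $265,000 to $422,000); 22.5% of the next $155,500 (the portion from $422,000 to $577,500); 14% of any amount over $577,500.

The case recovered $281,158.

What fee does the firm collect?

$106,539.77

First $105,000 at 41% = $43,050.00
Next $160,000 at 36.5% = $58,400.00
Remaining $16,158 at 31.5% = $5,089.77
Fee: $43,050.00 + $58,400.00 + $5,089.77 = $106,539.77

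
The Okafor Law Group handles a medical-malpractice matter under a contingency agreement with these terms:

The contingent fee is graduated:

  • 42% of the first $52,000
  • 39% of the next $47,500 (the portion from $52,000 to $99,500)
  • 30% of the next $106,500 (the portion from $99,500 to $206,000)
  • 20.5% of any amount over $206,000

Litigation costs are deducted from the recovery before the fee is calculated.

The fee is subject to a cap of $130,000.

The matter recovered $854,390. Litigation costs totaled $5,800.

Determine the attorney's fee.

Fee base (net of costs): $854,390 − $5,800 = $848,590
First $52,000 at 42% = $21,840.00
Next $47,500 at 39% = $18,525.00
Next $106,500 at 30% = $31,950.00
Remaining $642,590 at 20.5% = $131,730.95
Fee: $21,840.00 + $18,525.00 + $31,950.00 + $131,730.95 = $204,045.95
$204,045.95 exceeds the $130,000 cap, so the fee is capped at $130,000.00.

$130,000.00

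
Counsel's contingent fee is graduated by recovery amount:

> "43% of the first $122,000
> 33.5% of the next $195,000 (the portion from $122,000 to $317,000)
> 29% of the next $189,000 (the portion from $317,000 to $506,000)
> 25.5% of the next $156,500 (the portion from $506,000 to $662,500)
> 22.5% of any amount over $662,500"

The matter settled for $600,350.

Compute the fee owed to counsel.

First $122,000 at 43% = $52,460.00
Next $195,000 at 33.5% = $65,325.00
Next $189,000 at 29% = $54,810.00
Remaining $94,350 at 25.5% = $24,059.25
Fee: $52,460.00 + $65,325.00 + $54,810.00 + $24,059.25 = $196,654.25

$196,654.25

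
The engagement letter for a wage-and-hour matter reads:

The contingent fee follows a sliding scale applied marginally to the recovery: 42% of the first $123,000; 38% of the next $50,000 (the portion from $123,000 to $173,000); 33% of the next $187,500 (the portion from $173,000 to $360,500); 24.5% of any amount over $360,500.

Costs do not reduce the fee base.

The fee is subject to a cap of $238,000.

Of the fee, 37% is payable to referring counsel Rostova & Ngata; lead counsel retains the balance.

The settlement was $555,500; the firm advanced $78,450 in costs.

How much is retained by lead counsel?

Fee base is the gross recovery, $555,500; costs are reimbursed separately.
First $123,000 at 42% = $51,660.00
Next $50,000 at 38% = $19,000.00
Next $187,500 at 33% = $61,875.00
Remaining $195,000 at 24.5% = $47,775.00
Fee: $51,660.00 + $19,000.00 + $61,875.00 + $47,775.00 = $180,310.00
$180,310.00 is under the $238,000 cap.
Referral share: 37% of $180,310.00 = $66,714.70; lead counsel retains $180,310.00 − $66,714.70 = $113,595.30.

$113,595.30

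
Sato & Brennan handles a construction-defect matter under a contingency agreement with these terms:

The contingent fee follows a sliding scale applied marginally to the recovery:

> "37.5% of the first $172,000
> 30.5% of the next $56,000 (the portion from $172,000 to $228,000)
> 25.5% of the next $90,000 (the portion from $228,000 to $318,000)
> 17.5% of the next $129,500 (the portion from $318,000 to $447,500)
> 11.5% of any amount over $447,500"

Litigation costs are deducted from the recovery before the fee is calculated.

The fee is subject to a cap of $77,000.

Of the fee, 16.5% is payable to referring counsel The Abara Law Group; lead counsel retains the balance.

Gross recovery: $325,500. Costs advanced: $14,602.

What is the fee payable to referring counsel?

$12,705.00

Fee base (net of costs): $325,500 − $14,602 = $310,898
First $172,000 at 37.5% = $64,500.00
Next $56,000 at 30.5% = $17,080.00
Remaining $82,898 at 25.5% = $21,138.99
Fee: $64,500.00 + $17,080.00 + $21,138.99 = $102,718.99
$102,718.99 exceeds the $77,000 cap, so the fee is capped at $77,000.00.
Referral share: 16.5% of $77,000.00 = $12,705.00; lead counsel retains $77,000.00 − $12,705.00 = $64,295.00.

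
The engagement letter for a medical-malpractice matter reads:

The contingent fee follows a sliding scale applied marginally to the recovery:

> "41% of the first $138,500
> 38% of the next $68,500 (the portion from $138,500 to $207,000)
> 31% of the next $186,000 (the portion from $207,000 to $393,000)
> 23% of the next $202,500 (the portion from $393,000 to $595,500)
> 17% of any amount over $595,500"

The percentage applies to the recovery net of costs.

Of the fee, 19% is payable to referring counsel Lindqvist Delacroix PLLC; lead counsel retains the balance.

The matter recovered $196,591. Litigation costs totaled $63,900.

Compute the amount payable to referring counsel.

$10,336.63

Fee base (net of costs): $196,591 − $63,900 = $132,691
First $132,691 at 41% = $54,403.31
Referral share: 19% of $54,403.31 = $10,336.63; lead counsel retains $54,403.31 − $10,336.63 = $44,066.68.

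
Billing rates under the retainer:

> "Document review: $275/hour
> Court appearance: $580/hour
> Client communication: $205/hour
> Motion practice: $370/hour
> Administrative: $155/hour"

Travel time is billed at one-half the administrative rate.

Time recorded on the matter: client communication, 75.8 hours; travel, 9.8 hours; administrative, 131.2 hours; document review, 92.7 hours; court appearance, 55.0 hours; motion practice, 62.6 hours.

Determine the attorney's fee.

Document review: 92.7 × $275 = $25,492.50
Court appearance: 55.0 × $580 = $31,900.00
Client communication: 75.8 × $205 = $15,539.00
Motion practice: 62.6 × $370 = $23,162.00
Administrative: 131.2 × $155 = $20,336.00
Subtotal: $25,492.50 + $31,900.00 + $15,539.00 + $23,162.00 + $20,336.00 = $116,429.50
Travel: 9.8 × ($155 ÷ 2) = 9.8 × $77.50 = $759.50
Total: $116,429.50 + $759.50 = $117,189.00

$117,189.00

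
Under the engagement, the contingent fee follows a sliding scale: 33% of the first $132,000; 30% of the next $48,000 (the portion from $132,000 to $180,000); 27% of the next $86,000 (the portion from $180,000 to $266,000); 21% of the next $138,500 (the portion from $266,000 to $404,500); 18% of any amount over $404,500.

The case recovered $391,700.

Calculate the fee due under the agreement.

First $132,000 at 33% = $43,560.00
Next $48,000 at 30% = $14,400.00
Next $86,000 at 27% = $23,220.00
Remaining $125,700 at 21% = $26,397.00
Fee: $43,560.00 + $14,400.00 + $23,220.00 + $26,397.00 = $107,577.00

$107,577.00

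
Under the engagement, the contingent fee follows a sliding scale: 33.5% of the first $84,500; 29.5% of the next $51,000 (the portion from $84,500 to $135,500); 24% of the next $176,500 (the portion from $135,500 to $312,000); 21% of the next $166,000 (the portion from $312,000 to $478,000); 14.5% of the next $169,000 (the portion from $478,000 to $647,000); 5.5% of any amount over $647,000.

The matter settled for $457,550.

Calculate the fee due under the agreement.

First $84,500 at 33.5% = $28,307.50
Next $51,000 at 29.5% = $15,045.00
Next $176,500 at 24% = $42,360.00
Remaining $145,550 at 21% = $30,565.50
Fee: $28,307.50 + $15,045.00 + $42,360.00 + $30,565.50 = $116,278.00

$116,278.00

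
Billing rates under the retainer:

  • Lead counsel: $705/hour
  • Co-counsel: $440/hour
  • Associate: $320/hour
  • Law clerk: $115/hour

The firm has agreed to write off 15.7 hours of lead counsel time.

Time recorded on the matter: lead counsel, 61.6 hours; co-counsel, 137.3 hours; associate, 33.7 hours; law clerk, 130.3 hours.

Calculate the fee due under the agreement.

$118,540.00

Lead counsel: 61.6 × $705 = $43,428.00
Co-counsel: 137.3 × $440 = $60,412.00
Associate: 33.7 × $320 = $10,784.00
Law clerk: 130.3 × $115 = $14,984.50
Subtotal: $129,608.50
Write-off: 15.7 × $705 = $11,068.50
Total: $129,608.50 − $11,068.50 = $118,540.00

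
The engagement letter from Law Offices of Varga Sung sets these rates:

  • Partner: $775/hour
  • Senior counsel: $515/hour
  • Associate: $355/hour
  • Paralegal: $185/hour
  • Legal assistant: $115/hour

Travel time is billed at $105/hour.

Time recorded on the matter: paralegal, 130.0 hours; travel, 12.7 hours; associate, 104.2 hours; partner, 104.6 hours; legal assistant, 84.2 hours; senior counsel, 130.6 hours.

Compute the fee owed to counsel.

Partner: 104.6 × $775 = $81,065.00
Senior counsel: 130.6 × $515 = $67,259.00
Associate: 104.2 × $355 = $36,991.00
Paralegal: 130.0 × $185 = $24,050.00
Legal assistant: 84.2 × $115 = $9,683.00
Subtotal: $81,065.00 + $67,259.00 + $36,991.00 + $24,050.00 + $9,683.00 = $219,048.00
Travel: 12.7 × $105 = $1,333.50
Total: $219,048.00 + $1,333.50 = $220,381.50

$220,381.50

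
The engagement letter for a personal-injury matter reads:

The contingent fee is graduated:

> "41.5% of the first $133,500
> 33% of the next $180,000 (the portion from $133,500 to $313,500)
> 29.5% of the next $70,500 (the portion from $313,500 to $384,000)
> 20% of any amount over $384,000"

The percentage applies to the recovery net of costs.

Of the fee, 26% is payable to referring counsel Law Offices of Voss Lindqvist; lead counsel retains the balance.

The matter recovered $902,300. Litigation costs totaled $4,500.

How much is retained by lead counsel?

Fee base (net of costs): $902,300 − $4,500 = $897,800
First $133,500 at 41.5% = $55,402.50
Next $180,000 at 33% = $59,400.00
Next $70,500 at 29.5% = $20,797.50
Remaining $513,800 at 20% = $102,760.00
Fee: $55,402.50 + $59,400.00 + $20,797.50 + $102,760.00 = $238,360.00
Referral share: 26% of $238,360.00 = $61,973.60; lead counsel retains $238,360.00 − $61,973.60 = $176,386.40.

$176,386.40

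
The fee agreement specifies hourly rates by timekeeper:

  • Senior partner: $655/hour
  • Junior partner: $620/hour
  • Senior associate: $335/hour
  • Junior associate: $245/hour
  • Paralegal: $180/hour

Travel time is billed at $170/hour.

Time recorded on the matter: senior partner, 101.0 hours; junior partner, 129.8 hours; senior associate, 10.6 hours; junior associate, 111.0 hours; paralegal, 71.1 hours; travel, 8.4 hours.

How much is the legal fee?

Senior partner: 101.0 × $655 = $66,155.00
Junior partner: 129.8 × $620 = $80,476.00
Senior associate: 10.6 × $335 = $3,551.00
Junior associate: 111.0 × $245 = $27,195.00
Paralegal: 71.1 × $180 = $12,798.00
Subtotal: $66,155.00 + $80,476.00 + $3,551.00 + $27,195.00 + $12,798.00 = $190,175.00
Travel: 8.4 × $170 = $1,428.00
Total: $190,175.00 + $1,428.00 = $191,603.00

$191,603.00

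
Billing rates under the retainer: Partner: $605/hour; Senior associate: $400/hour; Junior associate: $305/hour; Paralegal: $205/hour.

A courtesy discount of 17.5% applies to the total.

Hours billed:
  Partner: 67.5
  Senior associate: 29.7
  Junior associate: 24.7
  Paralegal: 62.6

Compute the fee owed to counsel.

Partner: 67.5 × $605 = $40,837.50
Senior associate: 29.7 × $400 = $11,880.00
Junior associate: 24.7 × $305 = $7,533.50
Paralegal: 62.6 × $205 = $12,833.00
Subtotal: $73,084.00
Less 17.5% discount: −$12,789.70
Total: $73,084.00 − $12,789.70 = $60,294.30

$60,294.30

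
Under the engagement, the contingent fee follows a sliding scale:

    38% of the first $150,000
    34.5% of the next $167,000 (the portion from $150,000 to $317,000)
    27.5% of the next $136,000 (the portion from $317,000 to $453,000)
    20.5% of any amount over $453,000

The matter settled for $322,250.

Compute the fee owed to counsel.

First $150,000 at 38% = $57,000.00
Next $167,000 at 34.5% = $57,615.00
Remaining $5,250 at 27.5% = $1,443.75
Fee: $57,000.00 + $57,615.00 + $1,443.75 = $116,058.75

$116,058.75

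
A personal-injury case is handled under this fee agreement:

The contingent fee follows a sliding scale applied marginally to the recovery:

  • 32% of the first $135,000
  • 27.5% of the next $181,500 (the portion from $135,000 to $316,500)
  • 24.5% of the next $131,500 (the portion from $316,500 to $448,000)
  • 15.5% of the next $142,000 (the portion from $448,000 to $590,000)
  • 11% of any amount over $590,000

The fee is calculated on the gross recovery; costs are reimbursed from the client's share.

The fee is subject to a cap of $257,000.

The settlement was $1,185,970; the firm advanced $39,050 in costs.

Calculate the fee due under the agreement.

Fee base is the gross recovery, $1,185,970; costs are reimbursed separately.
First $135,000 at 32% = $43,200.00
Next $181,500 at 27.5% = $49,912.50
Next $131,500 at 24.5% = $32,217.50
Next $142,000 at 15.5% = $22,010.00
Remaining $595,970 at 11% = $65,556.70
Fee: $43,200.00 + $49,912.50 + $32,217.50 + $22,010.00 + $65,556.70 = $212,896.70
$212,896.70 is under the $257,000 cap.

$212,896.70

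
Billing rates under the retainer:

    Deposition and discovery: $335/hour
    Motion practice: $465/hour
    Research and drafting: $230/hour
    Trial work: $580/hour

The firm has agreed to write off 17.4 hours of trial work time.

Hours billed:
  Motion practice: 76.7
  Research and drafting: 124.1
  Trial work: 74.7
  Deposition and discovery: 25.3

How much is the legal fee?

Deposition and discovery: 25.3 × $335 = $8,475.50
Motion practice: 76.7 × $465 = $35,665.50
Research and drafting: 124.1 × $230 = $28,543.00
Trial work: 74.7 × $580 = $43,326.00
Subtotal: $116,010.00
Write-off: 17.4 × $580 = $10,092.00
Total: $116,010.00 − $10,092.00 = $105,918.00

$105,918.00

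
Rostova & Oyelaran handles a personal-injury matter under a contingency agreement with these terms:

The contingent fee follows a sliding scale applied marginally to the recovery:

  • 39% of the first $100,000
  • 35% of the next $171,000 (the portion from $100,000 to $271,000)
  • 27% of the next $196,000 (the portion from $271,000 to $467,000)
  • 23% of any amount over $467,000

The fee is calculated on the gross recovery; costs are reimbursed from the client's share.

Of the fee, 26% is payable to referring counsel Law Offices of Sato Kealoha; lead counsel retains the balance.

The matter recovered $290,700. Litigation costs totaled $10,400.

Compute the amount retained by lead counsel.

Fee base is the gross recovery, $290,700; costs are reimbursed separately.
First $100,000 at 39% = $39,000.00
Next $171,000 at 35% = $59,850.00
Remaining $19,700 at 27% = $5,319.00
Fee: $39,000.00 + $59,850.00 + $5,319.00 = $104,169.00
Referral share: 26% of $104,169.00 = $27,083.94; lead counsel retains $104,169.00 − $27,083.94 = $77,085.06.

$77,085.06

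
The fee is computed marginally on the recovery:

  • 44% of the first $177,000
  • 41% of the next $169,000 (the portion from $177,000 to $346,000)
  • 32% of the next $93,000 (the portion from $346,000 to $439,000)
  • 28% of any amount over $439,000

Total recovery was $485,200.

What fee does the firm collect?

First $177,000 at 44% = $77,880.00
Next $169,000 at 41% = $69,290.00
Next $93,000 at 32% = $29,760.00
Remaining $46,200 at 28% = $12,936.00
Fee: $77,880.00 + $69,290.00 + $29,760.00 + $12,936.00 = $189,866.00

$189,866.00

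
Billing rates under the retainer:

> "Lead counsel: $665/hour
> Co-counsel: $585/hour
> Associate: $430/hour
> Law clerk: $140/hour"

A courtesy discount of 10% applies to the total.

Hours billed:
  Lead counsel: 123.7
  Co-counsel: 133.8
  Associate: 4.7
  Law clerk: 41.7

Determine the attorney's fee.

$151,553.25

Lead counsel: 123.7 × $665 = $82,260.50
Co-counsel: 133.8 × $585 = $78,273.00
Associate: 4.7 × $430 = $2,021.00
Law clerk: 41.7 × $140 = $5,838.00
Subtotal: $168,392.50
Less 10% discount: −$16,839.25
Total: $168,392.50 − $16,839.25 = $151,553.25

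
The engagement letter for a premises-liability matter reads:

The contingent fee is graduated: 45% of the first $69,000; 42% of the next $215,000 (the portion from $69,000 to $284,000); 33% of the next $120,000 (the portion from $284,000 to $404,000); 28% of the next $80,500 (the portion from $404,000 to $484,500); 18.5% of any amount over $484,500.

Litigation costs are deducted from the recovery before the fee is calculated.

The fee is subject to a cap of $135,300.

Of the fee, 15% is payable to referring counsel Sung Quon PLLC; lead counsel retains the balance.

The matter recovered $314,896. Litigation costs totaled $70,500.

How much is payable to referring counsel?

$15,707.45

Fee base (net of costs): $314,896 − $70,500 = $244,396
First $69,000 at 45% = $31,050.00
Remaining $175,396 at 42% = $73,666.32
Fee: $31,050.00 + $73,666.32 = $104,716.32
$104,716.32 is under the $135,300 cap.
Referral share: 15% of $104,716.32 = $15,707.45; lead counsel retains $104,716.32 − $15,707.45 = $89,008.87.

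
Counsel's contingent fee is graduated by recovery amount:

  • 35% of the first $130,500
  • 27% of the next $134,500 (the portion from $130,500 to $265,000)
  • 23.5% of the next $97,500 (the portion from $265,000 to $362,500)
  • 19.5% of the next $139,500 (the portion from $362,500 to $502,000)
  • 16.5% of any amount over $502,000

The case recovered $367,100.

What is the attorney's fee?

$105,799.50

First $130,500 at 35% = $45,675.00
Next $134,500 at 27% = $36,315.00
Next $97,500 at 23.5% = $22,912.50
Remaining $4,600 at 19.5% = $897.00
Fee: $45,675.00 + $36,315.00 + $22,912.50 + $897.00 = $105,799.50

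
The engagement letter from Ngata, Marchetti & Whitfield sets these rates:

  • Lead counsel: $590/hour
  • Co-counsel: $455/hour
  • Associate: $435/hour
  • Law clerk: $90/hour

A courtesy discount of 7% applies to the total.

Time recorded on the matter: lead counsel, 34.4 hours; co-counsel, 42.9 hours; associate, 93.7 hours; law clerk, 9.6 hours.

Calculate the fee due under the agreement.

$75,738.27

Lead counsel: 34.4 × $590 = $20,296.00
Co-counsel: 42.9 × $455 = $19,519.50
Associate: 93.7 × $435 = $40,759.50
Law clerk: 9.6 × $90 = $864.00
Subtotal: $81,439.00
Less 7% discount: −$5,700.73
Total: $81,439.00 − $5,700.73 = $75,738.27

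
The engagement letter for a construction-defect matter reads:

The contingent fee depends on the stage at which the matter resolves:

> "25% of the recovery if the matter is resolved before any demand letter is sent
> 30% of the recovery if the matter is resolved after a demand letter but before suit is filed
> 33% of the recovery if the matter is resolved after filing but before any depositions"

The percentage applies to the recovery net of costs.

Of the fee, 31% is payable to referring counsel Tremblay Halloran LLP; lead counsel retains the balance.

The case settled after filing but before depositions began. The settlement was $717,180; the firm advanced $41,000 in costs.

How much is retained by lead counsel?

Fee base (net of costs): $717,180 − $41,000 = $676,180
The matter settled after filing but before depositions began, so the 33% rate applies.
$676,180 × 33% = $223,139.40
Referral share: 31% of $223,139.40 = $69,173.21; lead counsel retains $223,139.40 − $69,173.21 = $153,966.19.

$153,966.19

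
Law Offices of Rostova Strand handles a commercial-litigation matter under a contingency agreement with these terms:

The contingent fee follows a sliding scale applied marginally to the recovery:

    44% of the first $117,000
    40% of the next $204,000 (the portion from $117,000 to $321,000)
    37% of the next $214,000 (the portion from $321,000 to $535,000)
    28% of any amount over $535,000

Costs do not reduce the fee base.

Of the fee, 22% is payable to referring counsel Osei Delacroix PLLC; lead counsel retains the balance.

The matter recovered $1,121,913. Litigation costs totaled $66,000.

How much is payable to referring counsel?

$82,851.04

Fee base is the gross recovery, $1,121,913; costs are reimbursed separately.
First $117,000 at 44% = $51,480.00
Next $204,000 at 40% = $81,600.00
Next $214,000 at 37% = $79,180.00
Remaining $586,913 at 28% = $164,335.64
Fee: $51,480.00 + $81,600.00 + $79,180.00 + $164,335.64 = $376,595.64
Referral share: 22% of $376,595.64 = $82,851.04; lead counsel retains $376,595.64 − $82,851.04 = $293,744.60.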